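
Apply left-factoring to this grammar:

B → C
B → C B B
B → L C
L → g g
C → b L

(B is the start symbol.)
B → C B'
B' → ε
B' → B B
B → L C
L → g g
C → b L

Left-factoring transforms A → αβ₁ | αβ₂ into A → αA' and A' → β₁ | β₂
(α is the longest common prefix among the alternatives). Repeat until
no nonterminal has two alternatives with a common prefix.

Round 1: B has alternatives sharing prefix 'C'. Introduce B': B → C B'
  Add: B' → ε
  Add: B' → B B

No remaining common prefixes — done.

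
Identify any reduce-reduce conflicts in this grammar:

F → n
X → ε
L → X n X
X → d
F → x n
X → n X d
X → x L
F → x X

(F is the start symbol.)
Augment with F' → F and build the canonical LR(0) collection (I0 = CLOSURE({[F' → . F]}), then GOTO on every symbol after a dot until no new states appear). It has 15 states:
  I0: { [F → . n], [F → . x X], [F → . x n], [F' → . F] }  — shift
  I1: { [F' → F .] }  — accept
  I2: { [F → n .] }  — reduce
  I3: { [F → x . X], [F → x . n], [X → . d], [X → . n X d], [X → . x L], [X → .] }  — shift, reduce
  I4: { [F → x X .] }  — reduce
  I5: { [X → d .] }  — reduce
  I6: { [F → x n .], [X → . d], [X → . n X d], [X → . x L], [X → .], [X → n . X d] }  — shift, 2 reduces
  I7: { [L → . X n X], [X → . d], [X → . n X d], [X → . x L], [X → .], [X → x . L] }  — shift, reduce
  I8: { [X → x L .] }  — reduce
  I9: { [L → X . n X] }  — shift
  I10: { [X → . d], [X → . n X d], [X → . x L], [X → .], [X → n . X d] }  — shift, reduce
  I11: { [X → n X . d] }  — shift
  I12: { [X → n X d .] }  — reduce
  I13: { [L → X n . X], [X → . d], [X → . n X d], [X → . x L], [X → .] }  — shift, reduce
  I14: { [L → X n X .] }  — reduce

I6 contains complete items [F → x n .], [X → .] — reduce-reduce conflict.

Answer: Yes — I6: [F → x n .] vs [X → .]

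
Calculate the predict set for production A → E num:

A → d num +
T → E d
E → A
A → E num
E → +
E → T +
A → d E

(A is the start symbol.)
{ '+', 'd' }

PREDICT(A → E num) = (FIRST(RHS) \ {ε}) ∪ (FOLLOW(A) if ε ∈ FIRST(RHS), i.e. RHS ⇒* ε)
FIRST(E) = { '+', 'd' }
FIRST(E num) = { '+', 'd' }
ε ∉ FIRST(E num), so FOLLOW(A) is not added.
PREDICT(A → E num) = { '+', 'd' }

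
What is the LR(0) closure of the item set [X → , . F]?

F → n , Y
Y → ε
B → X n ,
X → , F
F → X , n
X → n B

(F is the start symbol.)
To compute CLOSURE, for each item [A → α.Bβ] where B is a non-terminal, add [B → .γ] for all productions B → γ; repeat for the newly added items until nothing changes.

Start with: [X → , . F]
  [X → , . F] has the dot before F: add [F → . n , Y], [F → . X , n]
  [F → . X , n] has the dot before X: add [X → . , F], [X → . n B]
No further items can be added.

CLOSURE = { [F → . X , n], [F → . n , Y], [X → , . F], [X → . , F], [X → . n B] }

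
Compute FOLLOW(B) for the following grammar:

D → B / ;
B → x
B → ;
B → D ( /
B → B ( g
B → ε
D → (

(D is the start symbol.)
{ '(', '/' }

To compute FOLLOW(B), find every occurrence of B on a right-hand side N → α B β: add FIRST(β) \ {ε}, and if β is empty or nullable also add FOLLOW(N). Iterate to a fixed point.

In D → B / ;: B is followed by '/' ';', add FIRST('/' ';') \ {ε} = { '/' }
In B → B ( g: B is followed by '(' g, add FIRST('(' g) \ {ε} = { '(' }

Taking the union: FOLLOW(B) = { '(', '/' }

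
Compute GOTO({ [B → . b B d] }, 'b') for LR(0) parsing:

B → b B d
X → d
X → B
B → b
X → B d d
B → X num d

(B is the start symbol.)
{ [B → . X num d], [B → . b B d], [B → . b], [B → b . B d], [X → . B d d], [X → . B], [X → . d] }

GOTO(I, 'b') = CLOSURE({ [A → αX.β] : [A → α.Xβ] ∈ I, X = 'b' })

Items with dot before 'b', with the dot advanced:
  [B → . b B d] → [B → b . B d]
Closure of the advanced items:
  [B → b . B d] has the dot before B: add [B → . b B d], [B → . b], [B → . X num d]
  [B → . X num d] has the dot before X: add [X → . d], [X → . B], [X → . B d d]

GOTO = { [B → . X num d], [B → . b B d], [B → . b], [B → b . B d], [X → . B d d], [X → . B], [X → . d] }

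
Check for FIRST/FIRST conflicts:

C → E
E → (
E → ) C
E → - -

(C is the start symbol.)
A FIRST/FIRST conflict occurs when two productions N → α and N → β for the same non-terminal have FIRST(α) ∩ FIRST(β) ≠ ∅ (with ε ∈ FIRST of a nullable right-hand side, so two nullable alternatives also conflict).

Productions for E:
  E → (: FIRST = { '(' }
  E → ) C: FIRST = { ')' }
  E → - -: FIRST = { '-' }
C has only one production, so no FIRST/FIRST conflict is possible there.

All alternatives of each non-terminal have pairwise disjoint FIRST sets.

Answer: No FIRST/FIRST conflicts.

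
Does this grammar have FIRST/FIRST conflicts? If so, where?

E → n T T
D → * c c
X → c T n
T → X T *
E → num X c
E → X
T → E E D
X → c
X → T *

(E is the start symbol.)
FIRST sets of the non-terminals at (or reachable through a nullable prefix from) the front of some alternative:
  FIRST(X) = { 'c', 'n', 'num' }
  FIRST(T) = { 'c', 'n', 'num' }
  FIRST(E) = { 'c', 'n', 'num' }

Productions for E:
  E → n T T: FIRST = { 'n' }
  E → num X c: FIRST = { 'num' }
  E → X: FIRST = { 'c', 'n', 'num' }
Productions for X:
  X → c T n: FIRST = { 'c' }
  X → c: FIRST = { 'c' }
  X → T *: FIRST = { 'c', 'n', 'num' }
Productions for T:
  T → X T *: FIRST = { 'c', 'n', 'num' }
  T → E E D: FIRST = { 'c', 'n', 'num' }
D has only one production, so no FIRST/FIRST conflict is possible there.

Conflict for E: E → n T T and E → X
  Overlap: { 'n' }
Conflict for E: E → num X c and E → X
  Overlap: { 'num' }
Conflict for X: X → c T n and X → c
  Overlap: { 'c' }
Conflict for X: X → c T n and X → T *
  Overlap: { 'c' }
Conflict for X: X → c and X → T *
  Overlap: { 'c' }
Conflict for T: T → X T * and T → E E D
  Overlap: { 'c', 'n', 'num' }

Answer: Yes. E → n T T / E → X on { 'n' }; E → num X c / E → X on { 'num' }; X → c T n / X → c on { 'c' }; X → c T n / X → T '*' on { 'c' }; X → c / X → T '*' on { 'c' }; T → X T '*' / T → E E D on { 'c', 'n', 'num' }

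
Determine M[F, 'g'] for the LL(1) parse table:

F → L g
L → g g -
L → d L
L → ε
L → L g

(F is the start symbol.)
To find M[F, 'g'], we find productions for F where 'g' is in the predict set (PREDICT(N → α) = (FIRST(α) \ {ε}) ∪ (FOLLOW(N) if α ⇒* ε)).

Relevant sets:
  FIRST(L) = { 'd', 'g', ε }

F → L g: PREDICT = { 'd', 'g' }
  'g' is in predict set, so this production goes in M[F, 'g']

M[F, 'g'] = F → L g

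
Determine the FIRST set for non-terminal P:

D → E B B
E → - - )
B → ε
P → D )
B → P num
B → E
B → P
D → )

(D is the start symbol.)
{ ')', '-' }

To compute FIRST(P), examine every production with P on the left-hand side, reading each right-hand side left to right until a non-nullable symbol is reached.

FIRST sets of the other non-terminals involved (by the same procedure, iterated to a fixed point):
  FIRST(D) = { ')', '-' }

From P → D ):
  - D is a non-terminal: add FIRST(D) \ {ε} = { ')', '-' }
    D is not nullable, so stop

Collecting: FIRST(P) = { ')', '-' }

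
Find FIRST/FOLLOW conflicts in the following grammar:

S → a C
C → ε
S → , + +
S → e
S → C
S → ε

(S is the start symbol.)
Nullable non-terminals: C, S.
FIRST sets used below: FIRST(C) = { ε }
C has a nullable alternative but only one production, so nothing to check.

S: nullable alternative(s) S → C, S → ε; FOLLOW(S) = { $ }
  S → a C: FIRST \ {ε} = { 'a' } — disjoint from FOLLOW(S)
  S → , + +: FIRST \ {ε} = { ',' } — disjoint from FOLLOW(S)
  S → e: FIRST \ {ε} = { 'e' } — disjoint from FOLLOW(S)
  S → C: FIRST \ {ε} = { } — disjoint from FOLLOW(S)
  S → ε: FIRST \ {ε} = { } — disjoint from FOLLOW(S)

No FIRST/FOLLOW conflicts found.

Answer: No FIRST/FOLLOW conflicts.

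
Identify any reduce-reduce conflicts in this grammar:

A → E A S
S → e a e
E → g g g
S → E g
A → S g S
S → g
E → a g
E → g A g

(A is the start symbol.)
Augment with A' → A and build the canonical LR(0) collection (I0 = CLOSURE({[A' → . A]}), then GOTO on every symbol after a dot until no new states appear). It has 21 states:
  I0: { [A → . E A S], [A → . S g S], [A' → . A], [E → . a g], [E → . g A g], [E → . g g g], [S → . E g], [S → . e a e], [S → . g] }  — shift
  I1: { [A' → A .] }  — accept
  I2: { [A → . E A S], [A → . S g S], [A → E . A S], [E → . a g], [E → . g A g], [E → . g g g], [S → . E g], [S → . e a e], [S → . g], [S → E . g] }  — shift
  I3: { [A → S . g S] }  — shift
  I4: { [E → a . g] }  — shift
  I5: { [S → e . a e] }  — shift
  I6: { [A → . E A S], [A → . S g S], [E → . a g], [E → . g A g], [E → . g g g], [E → g . A g], [E → g . g g], [S → . E g], [S → . e a e], [S → . g], [S → g .] }  — shift, reduce
  I7: { [E → g A . g] }  — shift
  I8: { [A → . E A S], [A → . S g S], [E → . a g], [E → . g A g], [E → . g g g], [E → g . A g], [E → g . g g], [E → g g . g], [S → . E g], [S → . e a e], [S → . g], [S → g .] }  — shift, reduce
  I9: { [A → . E A S], [A → . S g S], [E → . a g], [E → . g A g], [E → . g g g], [E → g . A g], [E → g . g g], [E → g g . g], [E → g g g .], [S → . E g], [S → . e a e], [S → . g], [S → g .] }  — shift, 2 reduces
  I10: { [E → g A g .] }  — reduce
  I11: { [S → e a . e] }  — shift
  I12: { [S → e a e .] }  — reduce
  I13: { [E → a g .] }  — reduce
  I14: { [A → S g . S], [E → . a g], [E → . g A g], [E → . g g g], [S → . E g], [S → . e a e], [S → . g] }  — shift
  I15: { [S → E . g] }  — shift
  I16: { [A → S g S .] }  — reduce
  I17: { [S → E g .] }  — reduce
  I18: { [A → E A . S], [E → . a g], [E → . g A g], [E → . g g g], [S → . E g], [S → . e a e], [S → . g] }  — shift
  I19: { [A → . E A S], [A → . S g S], [E → . a g], [E → . g A g], [E → . g g g], [E → g . A g], [E → g . g g], [S → . E g], [S → . e a e], [S → . g], [S → E g .], [S → g .] }  — shift, 2 reduces
  I20: { [A → E A S .] }  — reduce

I9 contains complete items [E → g g g .], [S → g .] — reduce-reduce conflict.
I19 contains complete items [S → E g .], [S → g .] — reduce-reduce conflict.

Answer: Yes — I9: [E → g g g .] vs [S → g .]; I19: [S → E g .] vs [S → g .]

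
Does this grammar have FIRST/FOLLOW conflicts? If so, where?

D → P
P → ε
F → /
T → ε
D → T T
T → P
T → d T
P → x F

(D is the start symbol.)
Nullable non-terminals: D, P, T.
FIRST sets used below: FIRST(P) = { 'x', ε }, FIRST(T) = { 'd', 'x', ε }

D: nullable alternative(s) D → P, D → T T; FOLLOW(D) = { $ }
  D → P: FIRST \ {ε} = { 'x' } — disjoint from FOLLOW(D)
  D → T T: FIRST \ {ε} = { 'd', 'x' } — disjoint from FOLLOW(D)

P: nullable alternative(s) P → ε; FOLLOW(P) = { $, 'd', 'x' }
  P → ε: FIRST \ {ε} = { } — this is the only nullable alternative, skip
  P → x F: FIRST \ {ε} = { 'x' } — overlaps FOLLOW(P) on { 'x' }: CONFLICT

T: nullable alternative(s) T → ε, T → P; FOLLOW(T) = { $, 'd', 'x' }
  T → ε: FIRST \ {ε} = { } — disjoint from FOLLOW(T)
  T → P: FIRST \ {ε} = { 'x' } — overlaps FOLLOW(T) on { 'x' }: CONFLICT
  T → d T: FIRST \ {ε} = { 'd' } — overlaps FOLLOW(T) on { 'd' }: CONFLICT

F has no nullable alternative, so no FIRST/FOLLOW check is needed there.

So the grammar has 3 FIRST/FOLLOW conflicts (marked CONFLICT above).

Answer: Yes. P → x F with FOLLOW(P) on { 'x' }; T → P with FOLLOW(T) on { 'x' }; T → d T with FOLLOW(T) on { 'd' }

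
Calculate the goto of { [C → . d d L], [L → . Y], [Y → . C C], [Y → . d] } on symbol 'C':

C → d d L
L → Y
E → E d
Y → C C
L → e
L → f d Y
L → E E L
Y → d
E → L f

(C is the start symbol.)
GOTO(I, 'C') = CLOSURE({ [A → αX.β] : [A → α.Xβ] ∈ I, X = 'C' })

Items with dot before 'C', with the dot advanced:
  [Y → . C C] → [Y → C . C]
Closure of the advanced items:
  [Y → C . C] has the dot before C: add [C → . d d L]

GOTO = { [C → . d d L], [Y → C . C] }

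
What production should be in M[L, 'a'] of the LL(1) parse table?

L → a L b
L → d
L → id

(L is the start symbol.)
L → a L b

To find M[L, 'a'], we find productions for L where 'a' is in the predict set (PREDICT(N → α) = (FIRST(α) \ {ε}) ∪ (FOLLOW(N) if α ⇒* ε)).

L → a L b: PREDICT = { 'a' }
  'a' is in predict set, so this production goes in M[L, 'a']
L → d: PREDICT = { 'd' }
L → id: PREDICT = { 'id' }

M[L, 'a'] = L → a L b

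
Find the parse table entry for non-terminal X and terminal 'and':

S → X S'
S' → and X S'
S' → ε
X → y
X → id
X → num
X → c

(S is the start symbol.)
To find M[X, 'and'], we find productions for X where 'and' is in the predict set (PREDICT(N → α) = (FIRST(α) \ {ε}) ∪ (FOLLOW(N) if α ⇒* ε)).

X → y: PREDICT = { 'y' }
X → id: PREDICT = { 'id' }
X → num: PREDICT = { 'num' }
X → c: PREDICT = { 'c' }

M[X, 'and'] is empty (no production applies)

Answer: Empty (error entry)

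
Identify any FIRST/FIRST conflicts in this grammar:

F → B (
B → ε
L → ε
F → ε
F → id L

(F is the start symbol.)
A FIRST/FIRST conflict occurs when two productions N → α and N → β for the same non-terminal have FIRST(α) ∩ FIRST(β) ≠ ∅ (with ε ∈ FIRST of a nullable right-hand side, so two nullable alternatives also conflict).

FIRST sets of the non-terminals at (or reachable through a nullable prefix from) the front of some alternative:
  FIRST(B) = { ε }

Productions for F:
  F → B (: FIRST = { '(' }
  F → ε: FIRST = { ε }
  F → id L: FIRST = { 'id' }
B, L have only one production, so no FIRST/FIRST conflict is possible there.

All alternatives of each non-terminal have pairwise disjoint FIRST sets.

Answer: No FIRST/FIRST conflicts.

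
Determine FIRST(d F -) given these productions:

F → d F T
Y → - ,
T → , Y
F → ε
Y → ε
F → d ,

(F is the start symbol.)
To compute FIRST(d F -), process the symbols left to right:
Symbol d is a terminal. Add 'd' and stop.
FIRST(d F -) = { 'd' }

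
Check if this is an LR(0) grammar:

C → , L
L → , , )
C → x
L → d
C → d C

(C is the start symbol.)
Augment with C' → C and build the canonical LR(0) collection (I0 = CLOSURE({[C' → . C]}), then GOTO on every symbol after a dot until no new states appear). It has 11 states:
  I0: { [C → . , L], [C → . d C], [C → . x], [C' → . C] }  — shift
  I1: { [C → , . L], [L → . , , )], [L → . d] }  — shift
  I2: { [C' → C .] }  — accept
  I3: { [C → . , L], [C → . d C], [C → . x], [C → d . C] }  — shift
  I4: { [C → x .] }  — reduce
  I5: { [C → d C .] }  — reduce
  I6: { [L → , . , )] }  — shift
  I7: { [C → , L .] }  — reduce
  I8: { [L → d .] }  — reduce
  I9: { [L → , , . )] }  — shift
  I10: { [L → , , ) .] }  — reduce

Every state is either a pure shift/goto state or contains exactly one complete item and nothing to shift — no conflicts. The grammar is LR(0).

Answer: Yes, the grammar is LR(0)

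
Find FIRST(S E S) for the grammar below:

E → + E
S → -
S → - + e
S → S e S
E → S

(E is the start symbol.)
FIRST sets of the non-terminals involved (from the grammar, by fixed-point iteration):
  FIRST(S) = { '-' }

To compute FIRST(S E S), process the symbols left to right:
Symbol S is a non-terminal. Add FIRST(S) \ {ε} = { '-' }
S is not nullable (ε ∉ FIRST(S)), so stop here.
FIRST(S E S) = { '-' }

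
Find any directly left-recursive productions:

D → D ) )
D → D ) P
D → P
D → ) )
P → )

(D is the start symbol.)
D → D ) ): LEFT RECURSIVE (starts with D)
D → D ) P: LEFT RECURSIVE (starts with D)
D → P: starts with P
D → ) ): starts with ')'
P → ): starts with ')'

The grammar has direct left recursion on: D.

Answer: Yes, D is left-recursive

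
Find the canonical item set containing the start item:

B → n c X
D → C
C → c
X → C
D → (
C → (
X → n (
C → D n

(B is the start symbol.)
{ [B → . n c X], [B' → . B] }

First, augment the grammar with B' → B
I₀ = CLOSURE({ [B' → . B] }):
  [B' → . B] has the dot before B: add [B → . n c X]
No further items can be added.

I₀ = { [B → . n c X], [B' → . B] }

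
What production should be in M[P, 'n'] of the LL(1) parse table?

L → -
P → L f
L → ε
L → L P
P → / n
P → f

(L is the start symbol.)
Empty (error entry)

To find M[P, 'n'], we find productions for P where 'n' is in the predict set (PREDICT(N → α) = (FIRST(α) \ {ε}) ∪ (FOLLOW(N) if α ⇒* ε)).

Relevant sets:
  FIRST(L) = { '-', '/', 'f', ε }

P → L f: PREDICT = { '-', '/', 'f' }
P → / n: PREDICT = { '/' }
P → f: PREDICT = { 'f' }

M[P, 'n'] is empty (no production applies)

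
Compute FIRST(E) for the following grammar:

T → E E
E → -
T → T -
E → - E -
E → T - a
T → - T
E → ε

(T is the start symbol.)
{ '-', ε }

To compute FIRST(E), examine every production with E on the left-hand side, reading each right-hand side left to right until a non-nullable symbol is reached.

FIRST sets of the other non-terminals involved (by the same procedure, iterated to a fixed point):
  FIRST(T) = { '-', ε }

From E → -:
  - '-' is a terminal: add '-' and stop
From E → - E -:
  - '-' is a terminal: add '-' and stop
From E → T - a:
  - T is a non-terminal: add FIRST(T) \ {ε} = { '-' }
    T is nullable, so continue to the next symbol
  - '-' is a terminal: add '-' and stop
From E → ε:
  - ε-production, so ε ∈ FIRST(E)

Collecting: FIRST(E) = { '-', ε }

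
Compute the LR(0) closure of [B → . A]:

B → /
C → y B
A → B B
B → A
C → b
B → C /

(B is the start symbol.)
{ [A → . B B], [B → . /], [B → . A], [B → . C /], [C → . b], [C → . y B] }

Start with: [B → . A]
  [B → . A] has the dot before A: add [A → . B B]
  [A → . B B] has the dot before B: add [B → . /], [B → . C /]
  [B → . C /] has the dot before C: add [C → . y B], [C → . b]
No further items can be added.

CLOSURE = { [A → . B B], [B → . /], [B → . A], [B → . C /], [C → . b], [C → . y B] }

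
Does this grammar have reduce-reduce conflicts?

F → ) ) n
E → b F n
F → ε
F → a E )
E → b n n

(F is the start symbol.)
No reduce-reduce conflicts

A reduce-reduce conflict occurs when an LR(0) state has two complete items [A → α .] and [B → β .] — both call for a reduction, and with no lookahead the parser cannot choose between them.

Augment with F' → F and build the canonical LR(0) collection (I0 = CLOSURE({[F' → . F]}), then GOTO on every symbol after a dot until no new states appear). It has 13 states:
  I0: { [F → . ) ) n], [F → . a E )], [F → .], [F' → . F] }  — shift, reduce
  I1: { [F → ) . ) n] }  — shift
  I2: { [F' → F .] }  — accept
  I3: { [E → . b F n], [E → . b n n], [F → a . E )] }  — shift
  I4: { [F → a E . )] }  — shift
  I5: { [E → b . F n], [E → b . n n], [F → . ) ) n], [F → . a E )], [F → .] }  — shift, reduce
  I6: { [E → b F . n] }  — shift
  I7: { [E → b n . n] }  — shift
  I8: { [E → b n n .] }  — reduce
  I9: { [E → b F n .] }  — reduce
  I10: { [F → a E ) .] }  — reduce
  I11: { [F → ) ) . n] }  — shift
  I12: { [F → ) ) n .] }  — reduce

No state contains more than one complete item.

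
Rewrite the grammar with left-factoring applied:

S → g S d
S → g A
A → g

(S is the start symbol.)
Left-factoring transforms A → αβ₁ | αβ₂ into A → αA' and A' → β₁ | β₂
(α is the longest common prefix among the alternatives). Repeat until
no nonterminal has two alternatives with a common prefix.

Round 1: S has alternatives sharing prefix 'g'. Introduce S': S → g S'
  Add: S' → S d
  Add: S' → A

No remaining common prefixes — done.

Resulting grammar:
S → g S'
S' → S d
S' → A
A → g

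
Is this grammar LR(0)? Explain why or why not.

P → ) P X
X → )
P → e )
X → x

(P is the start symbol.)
Augment with P' → P and build the canonical LR(0) collection (I0 = CLOSURE({[P' → . P]}), then GOTO on every symbol after a dot until no new states appear). It has 9 states:
  I0: { [P → . ) P X], [P → . e )], [P' → . P] }  — shift
  I1: { [P → ) . P X], [P → . ) P X], [P → . e )] }  — shift
  I2: { [P' → P .] }  — accept
  I3: { [P → e . )] }  — shift
  I4: { [P → e ) .] }  — reduce
  I5: { [P → ) P . X], [X → . )], [X → . x] }  — shift
  I6: { [X → ) .] }  — reduce
  I7: { [P → ) P X .] }  — reduce
  I8: { [X → x .] }  — reduce

Every state is either a pure shift/goto state or contains exactly one complete item and nothing to shift — no conflicts. The grammar is LR(0).

Answer: Yes, the grammar is LR(0)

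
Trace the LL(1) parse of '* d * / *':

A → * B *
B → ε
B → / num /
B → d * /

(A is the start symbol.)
LL(1) parsing maintains a stack (initially the start symbol over $) and the input. At each step: if the stack top is a terminal, match it against the current input token; if it is a non-terminal N, replace it with the RHS of M[N, lookahead] (the unique production whose predict set contains the lookahead).

Stack is shown with the top on the left.

Stack      Input        Action
------------------------------
A $        * d * / * $  output A → * B *
* B * $    * d * / * $  match '*'
B * $      d * / * $    output B → d * /
d * / * $  d * / * $    match 'd'
* / * $    * / * $      match '*'
/ * $      / * $        match '/'
* $        * $          match '*'
$          $            accept

The string is accepted.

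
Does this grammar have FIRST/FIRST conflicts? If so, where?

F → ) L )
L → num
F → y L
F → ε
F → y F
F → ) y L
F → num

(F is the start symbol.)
Yes. F → ')' L ')' / F → ')' y L on { ')' }; F → y L / F → y F on { 'y' }

A FIRST/FIRST conflict occurs when two productions N → α and N → β for the same non-terminal have FIRST(α) ∩ FIRST(β) ≠ ∅ (with ε ∈ FIRST of a nullable right-hand side, so two nullable alternatives also conflict).

Productions for F:
  F → ) L ): FIRST = { ')' }
  F → y L: FIRST = { 'y' }
  F → ε: FIRST = { ε }
  F → y F: FIRST = { 'y' }
  F → ) y L: FIRST = { ')' }
  F → num: FIRST = { 'num' }
L has only one production, so no FIRST/FIRST conflict is possible there.

Conflict for F: F → ) L ) and F → ) y L
  Overlap: { ')' }
Conflict for F: F → y L and F → y F
  Overlap: { 'y' }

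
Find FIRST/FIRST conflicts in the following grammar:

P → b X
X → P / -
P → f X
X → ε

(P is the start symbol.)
FIRST sets of the non-terminals at (or reachable through a nullable prefix from) the front of some alternative:
  FIRST(P) = { 'b', 'f' }

Productions for P:
  P → b X: FIRST = { 'b' }
  P → f X: FIRST = { 'f' }
Productions for X:
  X → P / -: FIRST = { 'b', 'f' }
  X → ε: FIRST = { ε }

All alternatives of each non-terminal have pairwise disjoint FIRST sets.

Answer: No FIRST/FIRST conflicts.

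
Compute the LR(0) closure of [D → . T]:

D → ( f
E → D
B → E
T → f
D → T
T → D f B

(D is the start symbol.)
To compute CLOSURE, for each item [A → α.Bβ] where B is a non-terminal, add [B → .γ] for all productions B → γ; repeat for the newly added items until nothing changes.

Start with: [D → . T]
  [D → . T] has the dot before T: add [T → . f], [T → . D f B]
  [T → . D f B] has the dot before D: add [D → . ( f]
No further items can be added.

CLOSURE = { [D → . ( f], [D → . T], [T → . D f B], [T → . f] }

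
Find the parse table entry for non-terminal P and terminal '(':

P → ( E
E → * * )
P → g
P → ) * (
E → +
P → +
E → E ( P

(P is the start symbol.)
P → ( E

To find M[P, '('], we find productions for P where '(' is in the predict set (PREDICT(N → α) = (FIRST(α) \ {ε}) ∪ (FOLLOW(N) if α ⇒* ε)).

P → ( E: PREDICT = { '(' }
  '(' is in predict set, so this production goes in M[P, '(']
P → g: PREDICT = { 'g' }
P → ) * (: PREDICT = { ')' }
P → +: PREDICT = { '+' }

M[P, '('] = P → ( E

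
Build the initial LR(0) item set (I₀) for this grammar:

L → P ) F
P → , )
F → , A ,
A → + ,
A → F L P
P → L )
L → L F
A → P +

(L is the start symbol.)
{ [L → . L F], [L → . P ) F], [L' → . L], [P → . , )], [P → . L )] }

First, augment the grammar with L' → L
I₀ = CLOSURE({ [L' → . L] }):
  [L' → . L] has the dot before L: add [L → . P ) F], [L → . L F]
  [L → . P ) F] has the dot before P: add [P → . , )], [P → . L )]
No further items can be added.

I₀ = { [L → . L F], [L → . P ) F], [L' → . L], [P → . , )], [P → . L )] }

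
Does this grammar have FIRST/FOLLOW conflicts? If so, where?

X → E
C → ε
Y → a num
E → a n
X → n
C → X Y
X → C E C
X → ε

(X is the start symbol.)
A FIRST/FOLLOW conflict occurs when a non-terminal N has a nullable alternative N → β (β ⇒* ε) and another alternative N → α with FIRST(α) ∩ FOLLOW(N) ≠ ∅: on such a lookahead the parser cannot decide between expanding α and letting N vanish via β.

Nullable non-terminals: C, X.
FIRST sets used below: FIRST(X) = { 'a', 'n', ε }, FIRST(Y) = { 'a' }, FIRST(E) = { 'a' }, FIRST(C) = { 'a', 'n', ε }

C: nullable alternative(s) C → ε; FOLLOW(C) = { $, 'a' }
  C → ε: FIRST \ {ε} = { } — this is the only nullable alternative, skip
  C → X Y: FIRST \ {ε} = { 'a', 'n' } — overlaps FOLLOW(C) on { 'a' }: CONFLICT

X: nullable alternative(s) X → ε; FOLLOW(X) = { $, 'a' }
  X → E: FIRST \ {ε} = { 'a' } — overlaps FOLLOW(X) on { 'a' }: CONFLICT
  X → n: FIRST \ {ε} = { 'n' } — disjoint from FOLLOW(X)
  X → C E C: FIRST \ {ε} = { 'a', 'n' } — overlaps FOLLOW(X) on { 'a' }: CONFLICT
  X → ε: FIRST \ {ε} = { } — this is the only nullable alternative, skip

E, Y have no nullable alternative, so no FIRST/FOLLOW check is needed there.

So the grammar has 3 FIRST/FOLLOW conflicts (marked CONFLICT above).

Answer: Yes. X → E with FOLLOW(X) on { 'a' }; X → C E C with FOLLOW(X) on { 'a' }; C → X Y with FOLLOW(C) on { 'a' }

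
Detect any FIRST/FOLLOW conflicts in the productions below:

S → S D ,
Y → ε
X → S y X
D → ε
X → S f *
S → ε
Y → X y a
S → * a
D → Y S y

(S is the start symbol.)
A FIRST/FOLLOW conflict occurs when a non-terminal N has a nullable alternative N → β (β ⇒* ε) and another alternative N → α with FIRST(α) ∩ FOLLOW(N) ≠ ∅: on such a lookahead the parser cannot decide between expanding α and letting N vanish via β.

Nullable non-terminals: D, S, Y.
FIRST sets used below: FIRST(Y) = { '*', ',', 'f', 'y', ε }, FIRST(S) = { '*', ',', 'f', 'y', ε }, FIRST(D) = { '*', ',', 'f', 'y', ε }, FIRST(X) = { '*', ',', 'f', 'y' }

D: nullable alternative(s) D → ε; FOLLOW(D) = { ',' }
  D → ε: FIRST \ {ε} = { } — this is the only nullable alternative, skip
  D → Y S y: FIRST \ {ε} = { '*', ',', 'f', 'y' } — overlaps FOLLOW(D) on { ',' }: CONFLICT

S: nullable alternative(s) S → ε; FOLLOW(S) = { $, '*', ',', 'f', 'y' }
  S → S D ,: FIRST \ {ε} = { '*', ',', 'f', 'y' } — overlaps FOLLOW(S) on { '*', ',', 'f', 'y' }: CONFLICT
  S → ε: FIRST \ {ε} = { } — this is the only nullable alternative, skip
  S → * a: FIRST \ {ε} = { '*' } — overlaps FOLLOW(S) on { '*' }: CONFLICT

Y: nullable alternative(s) Y → ε; FOLLOW(Y) = { '*', ',', 'f', 'y' }
  Y → ε: FIRST \ {ε} = { } — this is the only nullable alternative, skip
  Y → X y a: FIRST \ {ε} = { '*', ',', 'f', 'y' } — overlaps FOLLOW(Y) on { '*', ',', 'f', 'y' }: CONFLICT

X has no nullable alternative, so no FIRST/FOLLOW check is needed there.

So the grammar has 4 FIRST/FOLLOW conflicts (marked CONFLICT above).

Answer: Yes. S → S D ',' with FOLLOW(S) on { '*', ',', 'f', 'y' }; S → '*' a with FOLLOW(S) on { '*' }; Y → X y a with FOLLOW(Y) on { '*', ',', 'f', 'y' }; D → Y S y with FOLLOW(D) on { ',' }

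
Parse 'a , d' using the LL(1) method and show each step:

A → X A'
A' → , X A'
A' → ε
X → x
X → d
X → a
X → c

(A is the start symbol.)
Stack is shown with the top on the left.

Stack     Input    Action
-------------------------
A $       a , d $  output A → X A'
X A' $    a , d $  output X → a
a A' $    a , d $  match 'a'
A' $      , d $    output A' → , X A'
, X A' $  , d $    match ','
X A' $    d $      output X → d
d A' $    d $      match 'd'
A' $      $        output A' → ε
$         $        accept

The string is accepted.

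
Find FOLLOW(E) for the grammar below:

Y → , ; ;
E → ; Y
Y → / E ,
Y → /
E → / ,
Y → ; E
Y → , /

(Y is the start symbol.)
In Y → / E ,: E is followed by ',', add FIRST(',') \ {ε} = { ',' }
In Y → ; E: E is at the end, add FOLLOW(Y)

The FOLLOW sets referred to above (computed the same way, to a fixed point):
  FOLLOW(Y) = { $, ',' }

Taking the union: FOLLOW(E) = { $, ',' }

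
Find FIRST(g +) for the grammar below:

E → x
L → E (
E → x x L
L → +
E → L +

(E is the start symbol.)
{ 'g' }

To compute FIRST(g +), process the symbols left to right:
Symbol g is a terminal. Add 'g' and stop.
FIRST(g +) = { 'g' }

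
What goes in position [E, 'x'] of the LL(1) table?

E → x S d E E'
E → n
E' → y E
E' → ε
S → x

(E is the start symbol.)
To find M[E, 'x'], we find productions for E where 'x' is in the predict set (PREDICT(N → α) = (FIRST(α) \ {ε}) ∪ (FOLLOW(N) if α ⇒* ε)).

E → x S d E E': PREDICT = { 'x' }
  'x' is in predict set, so this production goes in M[E, 'x']
E → n: PREDICT = { 'n' }

M[E, 'x'] = E → x S d E E'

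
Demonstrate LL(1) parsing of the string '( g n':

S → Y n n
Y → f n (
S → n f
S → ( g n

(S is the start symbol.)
LL(1) parsing maintains a stack (initially the start symbol over $) and the input. At each step: if the stack top is a terminal, match it against the current input token; if it is a non-terminal N, replace it with the RHS of M[N, lookahead] (the unique production whose predict set contains the lookahead).

Stack is shown with the top on the left.

Stack    Input    Action
------------------------
S $      ( g n $  output S → ( g n
( g n $  ( g n $  match '('
g n $    g n $    match 'g'
n $      n $      match 'n'
$        $        accept

The string is accepted.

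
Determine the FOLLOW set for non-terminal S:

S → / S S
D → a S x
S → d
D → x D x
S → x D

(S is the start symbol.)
To compute FOLLOW(S), find every occurrence of S on a right-hand side N → α S β: add FIRST(β) \ {ε}, and if β is empty or nullable also add FOLLOW(N). Iterate to a fixed point.

S is the start symbol, so $ ∈ FOLLOW(S).
In S → / S S: S is followed by S, add FIRST(S) \ {ε} = { '/', 'd', 'x' }
In S → / S S: S is at the end; this adds FOLLOW(S) to itself — nothing new
In D → a S x: S is followed by x, add FIRST(x) \ {ε} = { 'x' }

Taking the union: FOLLOW(S) = { $, '/', 'd', 'x' }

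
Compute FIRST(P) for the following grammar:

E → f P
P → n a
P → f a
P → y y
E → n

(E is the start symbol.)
To compute FIRST(P), examine every production with P on the left-hand side, reading each right-hand side left to right until a non-nullable symbol is reached.

From P → n a:
  - n is a terminal: add 'n' and stop
From P → f a:
  - f is a terminal: add 'f' and stop
From P → y y:
  - y is a terminal: add 'y' and stop

Collecting: FIRST(P) = { 'f', 'n', 'y' }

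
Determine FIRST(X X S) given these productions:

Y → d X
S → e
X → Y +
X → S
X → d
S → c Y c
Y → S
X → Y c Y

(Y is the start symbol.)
FIRST sets of the non-terminals involved (from the grammar, by fixed-point iteration):
  FIRST(X) = { 'c', 'd', 'e' }

To compute FIRST(X X S), process the symbols left to right:
Symbol X is a non-terminal. Add FIRST(X) \ {ε} = { 'c', 'd', 'e' }
X is not nullable (ε ∉ FIRST(X)), so stop here.
FIRST(X X S) = { 'c', 'd', 'e' }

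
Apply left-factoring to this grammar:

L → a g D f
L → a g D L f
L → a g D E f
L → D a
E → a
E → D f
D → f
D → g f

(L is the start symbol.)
Left-factoring transforms A → αβ₁ | αβ₂ into A → αA' and A' → β₁ | β₂
(α is the longest common prefix among the alternatives). Repeat until
no nonterminal has two alternatives with a common prefix.

Round 1: L has alternatives sharing prefix 'a g D'. Introduce L': L → a g D L'
  Add: L' → f
  Add: L' → L f
  Add: L' → E f

No remaining common prefixes — done.

Resulting grammar:
L → a g D L'
L' → f
L' → L f
L' → E f
L → D a
E → a
E → D f
D → f
D → g f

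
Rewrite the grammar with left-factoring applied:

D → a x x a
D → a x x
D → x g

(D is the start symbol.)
D → a x x D'
D' → a
D' → ε
D → x g

Left-factoring transforms A → αβ₁ | αβ₂ into A → αA' and A' → β₁ | β₂
(α is the longest common prefix among the alternatives). Repeat until
no nonterminal has two alternatives with a common prefix.

Round 1: D has alternatives sharing prefix 'a x x'. Introduce D': D → a x x D'
  Add: D' → a
  Add: D' → ε

No remaining common prefixes — done.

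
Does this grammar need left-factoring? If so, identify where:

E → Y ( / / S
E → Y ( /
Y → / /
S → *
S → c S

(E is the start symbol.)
Yes, E has productions with common prefix 'Y ( /'

Left-factoring is needed when two productions for the same non-terminal
share a common prefix on the right-hand side.

Productions for E:
  E → Y ( / / S
  E → Y ( /
Productions for S:
  S → *
  S → c S

Found common prefix 'Y ( /' in productions for E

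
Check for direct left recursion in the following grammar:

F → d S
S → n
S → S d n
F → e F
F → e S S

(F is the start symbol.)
Direct left recursion occurs when N → N α for some non-terminal N (the right-hand side begins with the left-hand side itself).

F → d S: starts with d
S → n: starts with n
S → S d n: LEFT RECURSIVE (starts with S)
F → e F: starts with e
F → e S S: starts with e

The grammar has direct left recursion on: S.

Answer: Yes, S is left-recursive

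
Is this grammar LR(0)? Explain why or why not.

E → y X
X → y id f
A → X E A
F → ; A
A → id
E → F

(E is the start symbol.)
Yes, the grammar is LR(0)

Augment with E' → E and build the canonical LR(0) collection (I0 = CLOSURE({[E' → . E]}), then GOTO on every symbol after a dot until no new states appear). It has 14 states:
  I0: { [E → . F], [E → . y X], [E' → . E], [F → . ; A] }  — shift
  I1: { [A → . X E A], [A → . id], [F → ; . A], [X → . y id f] }  — shift
  I2: { [E' → E .] }  — accept
  I3: { [E → F .] }  — reduce
  I4: { [E → y . X], [X → . y id f] }  — shift
  I5: { [E → y X .] }  — reduce
  I6: { [X → y . id f] }  — shift
  I7: { [X → y id . f] }  — shift
  I8: { [X → y id f .] }  — reduce
  I9: { [F → ; A .] }  — reduce
  I10: { [A → X . E A], [E → . F], [E → . y X], [F → . ; A] }  — shift
  I11: { [A → id .] }  — reduce
  I12: { [A → . X E A], [A → . id], [A → X E . A], [X → . y id f] }  — shift
  I13: { [A → X E A .] }  — reduce

Every state is either a pure shift/goto state or contains exactly one complete item and nothing to shift — no conflicts. The grammar is LR(0).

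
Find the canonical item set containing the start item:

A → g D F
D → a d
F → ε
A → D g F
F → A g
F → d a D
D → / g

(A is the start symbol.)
First, augment the grammar with A' → A
I₀ = CLOSURE({ [A' → . A] }):
  [A' → . A] has the dot before A: add [A → . g D F], [A → . D g F]
  [A → . D g F] has the dot before D: add [D → . a d], [D → . / g]
No further items can be added.

I₀ = { [A → . D g F], [A → . g D F], [A' → . A], [D → . / g], [D → . a d] }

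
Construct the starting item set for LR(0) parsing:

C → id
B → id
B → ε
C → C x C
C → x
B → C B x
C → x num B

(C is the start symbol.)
{ [C → . C x C], [C → . id], [C → . x num B], [C → . x], [C' → . C] }

First, augment the grammar with C' → C
I₀ = CLOSURE({ [C' → . C] }):
  [C' → . C] has the dot before C: add [C → . id], [C → . C x C], [C → . x], [C → . x num B]
No further items can be added.

I₀ = { [C → . C x C], [C → . id], [C → . x num B], [C → . x], [C' → . C] }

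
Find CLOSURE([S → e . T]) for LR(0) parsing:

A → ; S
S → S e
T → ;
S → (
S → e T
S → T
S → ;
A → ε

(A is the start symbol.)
Start with: [S → e . T]
  [S → e . T] has the dot before T: add [T → . ;]
No further items can be added.

CLOSURE = { [S → e . T], [T → . ;] }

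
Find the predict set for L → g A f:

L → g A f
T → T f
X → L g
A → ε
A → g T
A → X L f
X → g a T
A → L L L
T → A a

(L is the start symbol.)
{ 'g' }

PREDICT(L → g A f) = (FIRST(RHS) \ {ε}) ∪ (FOLLOW(L) if ε ∈ FIRST(RHS), i.e. RHS ⇒* ε)
FIRST(g A f) = { 'g' }
ε ∉ FIRST(g A f), so FOLLOW(L) is not added.
PREDICT(L → g A f) = { 'g' }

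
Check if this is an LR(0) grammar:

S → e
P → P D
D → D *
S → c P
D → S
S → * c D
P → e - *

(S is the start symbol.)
A grammar is LR(0) if no state in the canonical LR(0) collection has:
  - both a shift item (dot before a terminal) and a complete item (shift-reduce conflict), or
  - two or more complete items (reduce-reduce conflict; the accept item [S' → S .] counts as a complete item here).

Augment with S' → S and build the canonical LR(0) collection (I0 = CLOSURE({[S' → . S]}), then GOTO on every symbol after a dot until no new states appear). It has 14 states:
  I0: { [S → . * c D], [S → . c P], [S → . e], [S' → . S] }  — shift
  I1: { [S → * . c D] }  — shift
  I2: { [S' → S .] }  — accept
  I3: { [P → . P D], [P → . e - *], [S → c . P] }  — shift
  I4: { [S → e .] }  — reduce
  I5: { [D → . D *], [D → . S], [P → P . D], [S → . * c D], [S → . c P], [S → . e], [S → c P .] }  — shift, reduce
  I6: { [P → e . - *] }  — shift
  I7: { [P → e - . *] }  — shift
  I8: { [P → e - * .] }  — reduce
  I9: { [D → D . *], [P → P D .] }  — shift, reduce
  I10: { [D → S .] }  — reduce
  I11: { [D → D * .] }  — reduce
  I12: { [D → . D *], [D → . S], [S → * c . D], [S → . * c D], [S → . c P], [S → . e] }  — shift
  I13: { [D → D . *], [S → * c D .] }  — shift, reduce

Conflict in state I5:
  Shift-reduce conflict between [S → c P .] and [S → . * c D]
So the grammar is NOT LR(0).

Answer: No. Shift-reduce conflict between [S → c P .] and [S → . * c D]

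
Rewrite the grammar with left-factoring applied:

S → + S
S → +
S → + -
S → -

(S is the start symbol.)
S → + S'
S' → S
S' → ε
S' → -
S → -

Left-factoring transforms A → αβ₁ | αβ₂ into A → αA' and A' → β₁ | β₂
(α is the longest common prefix among the alternatives). Repeat until
no nonterminal has two alternatives with a common prefix.

Round 1: S has alternatives sharing prefix '+'. Introduce S': S → + S'
  Add: S' → S
  Add: S' → ε
  Add: S' → -

No remaining common prefixes — done.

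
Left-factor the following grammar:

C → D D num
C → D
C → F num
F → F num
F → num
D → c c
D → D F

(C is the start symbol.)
C → D C'
C' → D num
C' → ε
C → F num
F → F num
F → num
D → c c
D → D F

Left-factoring transforms A → αβ₁ | αβ₂ into A → αA' and A' → β₁ | β₂
(α is the longest common prefix among the alternatives). Repeat until
no nonterminal has two alternatives with a common prefix.

Round 1: C has alternatives sharing prefix 'D'. Introduce C': C → D C'
  Add: C' → D num
  Add: C' → ε

No remaining common prefixes — done.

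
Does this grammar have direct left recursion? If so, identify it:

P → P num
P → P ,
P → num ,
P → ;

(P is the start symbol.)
Yes, P is left-recursive

P → P num: LEFT RECURSIVE (starts with P)
P → P ,: LEFT RECURSIVE (starts with P)
P → num ,: starts with num
P → ;: starts with ';'

The grammar has direct left recursion on: P.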